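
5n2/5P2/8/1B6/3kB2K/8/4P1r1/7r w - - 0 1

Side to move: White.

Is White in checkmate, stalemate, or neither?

White to move; white king on h4.
In check: yes, from the black rook on h1.
King squares — g3: attacked by Rg2; h3: attacked by Rh1; g4: attacked by Rg2; g5: attacked by Rg2; h5: attacked by Rh1.
Legal moves for White: none.
In check with no legal moves → checkmate.

checkmate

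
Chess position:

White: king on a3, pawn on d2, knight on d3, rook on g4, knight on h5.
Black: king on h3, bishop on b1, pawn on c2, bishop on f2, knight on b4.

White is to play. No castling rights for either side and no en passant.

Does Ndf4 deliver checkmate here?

no

After Ndf4: black king on h3; in check: yes, from the white knight on f4.
Black has 2 legal replies: Kxg4, Kh2.
In check but a legal move exists → not checkmate.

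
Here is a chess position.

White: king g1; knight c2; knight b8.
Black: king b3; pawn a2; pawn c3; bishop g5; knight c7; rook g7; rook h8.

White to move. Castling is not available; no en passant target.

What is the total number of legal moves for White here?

White to move; king on g1.
In check: no.
Legal moves: Nd7, Nc6, Na6, Nd4+, Nb4, Ne3, Na3, Ne1, Na1+, Kg2, Kf2, Kf1.
Count: 12.

12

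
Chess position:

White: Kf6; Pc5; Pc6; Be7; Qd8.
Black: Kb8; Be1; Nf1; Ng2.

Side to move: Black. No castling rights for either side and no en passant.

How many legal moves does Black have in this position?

Black to move; king on b8.
In check: yes, from the white queen on d8.
Legal moves: Ka7.
Count: 1.

1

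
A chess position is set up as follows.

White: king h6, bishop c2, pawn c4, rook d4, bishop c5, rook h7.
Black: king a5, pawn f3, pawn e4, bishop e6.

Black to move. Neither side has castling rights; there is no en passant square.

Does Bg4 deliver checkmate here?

no

After Bg4: white king on h6; in check: no.
White is not in check, so this cannot be checkmate.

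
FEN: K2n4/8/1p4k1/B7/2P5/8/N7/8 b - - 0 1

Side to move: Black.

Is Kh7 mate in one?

After Kh7: white king on a8; in check: no.
White is not in check, so this cannot be checkmate.

no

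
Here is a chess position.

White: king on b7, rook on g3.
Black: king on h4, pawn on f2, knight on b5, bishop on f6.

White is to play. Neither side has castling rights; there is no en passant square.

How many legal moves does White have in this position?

White to move; king on b7.
In check: no.
Legal moves: Kc8, Kb8, Ka8, Kc6, Kb6, Ka6, Rg8, Rg7, Rg6, Rg5, Rg4+, Rh3+, Rf3, Re3, Rd3, Rc3, Rb3, Ra3, Rg2, Rg1.
Count: 20.

20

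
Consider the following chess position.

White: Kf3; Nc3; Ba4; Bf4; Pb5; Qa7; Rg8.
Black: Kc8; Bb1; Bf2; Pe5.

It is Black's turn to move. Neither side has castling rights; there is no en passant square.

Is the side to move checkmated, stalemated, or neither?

checkmate

Black to move; black king on c8.
In check: yes, from the white rook on g8.
King squares — b7: attacked by Qa7; c7: attacked by Qa7; d7: attacked by Qa7; b8: attacked by Qa7; d8: attacked by Rg8.
Legal moves for Black: none.
In check with no legal moves → checkmate.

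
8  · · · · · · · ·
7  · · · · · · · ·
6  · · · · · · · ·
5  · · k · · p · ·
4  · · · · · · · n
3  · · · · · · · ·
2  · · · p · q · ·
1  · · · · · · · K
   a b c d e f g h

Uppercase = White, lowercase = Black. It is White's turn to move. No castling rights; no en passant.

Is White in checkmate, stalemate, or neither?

stalemate

White to move; white king on h1.
In check: no.
King squares — g1: attacked by Qf2; g2: attacked by Qf2; h2: attacked by Qf2.
Legal moves for White: none.
Not in check and no legal moves → stalemate.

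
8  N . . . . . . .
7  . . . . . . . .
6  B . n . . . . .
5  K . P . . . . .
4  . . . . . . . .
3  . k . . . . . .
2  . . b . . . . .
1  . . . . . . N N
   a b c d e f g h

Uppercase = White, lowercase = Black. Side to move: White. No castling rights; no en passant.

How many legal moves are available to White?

White to move; king on a5.
In check: yes, from the black knight on c6.
Legal moves: Kb6, Kb5.
Count: 2.

2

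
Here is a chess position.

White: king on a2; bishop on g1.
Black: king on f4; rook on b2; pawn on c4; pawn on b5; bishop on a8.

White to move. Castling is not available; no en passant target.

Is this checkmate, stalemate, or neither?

White to move; white king on a2.
In check: yes, from the black rook on b2.
Legal moves for White: Ka3, Kxb2, Ka1.
White is in check but has 3 legal moves → neither.

neither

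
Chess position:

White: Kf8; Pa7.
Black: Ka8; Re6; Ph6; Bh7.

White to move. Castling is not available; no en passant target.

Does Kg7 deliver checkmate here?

After Kg7: black king on a8; in check: no.
Black is not in check, so this cannot be checkmate.

no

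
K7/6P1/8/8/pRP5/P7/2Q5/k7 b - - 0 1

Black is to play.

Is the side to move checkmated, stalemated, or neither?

stalemate

Black to move; black king on a1.
In check: no.
King squares — b1: attacked by Qc2; a2: attacked by Qc2; b2: attacked by Qc2.
Legal moves for Black: none.
Not in check and no legal moves → stalemate.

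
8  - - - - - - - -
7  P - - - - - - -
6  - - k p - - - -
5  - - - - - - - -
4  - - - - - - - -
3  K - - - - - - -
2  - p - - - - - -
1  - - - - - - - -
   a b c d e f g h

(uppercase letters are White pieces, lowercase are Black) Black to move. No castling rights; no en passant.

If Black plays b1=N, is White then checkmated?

After b1=N: white king on a3; in check: yes, from the black knight on b1.
White has 5 legal replies: Kb4, Ka4, Kb3, Kb2, Ka2.
In check but a legal move exists → not checkmate.

no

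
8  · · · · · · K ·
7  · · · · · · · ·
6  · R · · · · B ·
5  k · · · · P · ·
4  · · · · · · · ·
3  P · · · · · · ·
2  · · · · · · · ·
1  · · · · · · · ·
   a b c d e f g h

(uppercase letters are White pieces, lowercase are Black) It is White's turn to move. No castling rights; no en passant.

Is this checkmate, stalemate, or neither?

White to move; white king on g8.
In check: no.
Legal moves for White include: Kh8, Kf8, Kh7, Kg7, Kf7, Be8, Bh7, Bf7, Bh5, Rb8, Rb7, Rf6, Re6, Rd6, Rc6, Ra6+, Rb5+, Rb4, ... (list truncated; more exist).
White has legal moves and is not in check → neither.

neither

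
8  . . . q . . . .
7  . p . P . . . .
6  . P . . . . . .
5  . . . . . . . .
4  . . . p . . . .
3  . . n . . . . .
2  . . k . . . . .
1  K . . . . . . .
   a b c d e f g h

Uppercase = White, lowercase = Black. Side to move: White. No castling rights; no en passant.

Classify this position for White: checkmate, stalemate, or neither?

stalemate

White to move; white king on a1.
In check: no.
King squares — b1: attacked by Kc2; a2: attacked by Nc3; b2: attacked by Kc2.
Legal moves for White: none.
Not in check and no legal moves → stalemate.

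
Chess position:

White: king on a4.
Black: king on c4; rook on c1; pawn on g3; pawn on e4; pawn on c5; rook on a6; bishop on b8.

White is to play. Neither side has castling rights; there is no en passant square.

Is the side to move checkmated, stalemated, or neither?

checkmate

White to move; white king on a4.
In check: yes, from the black rook on a6.
King squares — a3: attacked by Ra6; b3: attacked by Kc4; b4: attacked by Kc4; a5: attacked by Ra6; b5: attacked by Kc4.
Legal moves for White: none.
In check with no legal moves → checkmate.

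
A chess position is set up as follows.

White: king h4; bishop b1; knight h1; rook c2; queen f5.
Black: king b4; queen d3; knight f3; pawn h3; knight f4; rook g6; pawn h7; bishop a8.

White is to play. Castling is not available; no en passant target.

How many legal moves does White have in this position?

0

White to move; king on h4.
In check: yes, from the black knight on f3.
Legal moves: none.
Count: 0.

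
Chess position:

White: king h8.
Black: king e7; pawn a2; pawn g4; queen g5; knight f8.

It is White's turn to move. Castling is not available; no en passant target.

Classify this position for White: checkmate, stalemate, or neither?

White to move; white king on h8.
In check: no.
King squares — g7: attacked by Qg5; h7: attacked by Nf8; g8: attacked by Qg5.
Legal moves for White: none.
Not in check and no legal moves → stalemate.

stalemate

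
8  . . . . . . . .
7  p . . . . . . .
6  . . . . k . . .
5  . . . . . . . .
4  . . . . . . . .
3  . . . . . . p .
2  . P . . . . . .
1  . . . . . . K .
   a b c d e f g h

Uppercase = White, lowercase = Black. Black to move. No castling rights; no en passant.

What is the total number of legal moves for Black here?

11

Black to move; king on e6.
In check: no.
Legal moves: Kf7, Ke7, Kd7, Kf6, Kd6, Kf5, Ke5, Kd5, a6, g2, a5.
Count: 11.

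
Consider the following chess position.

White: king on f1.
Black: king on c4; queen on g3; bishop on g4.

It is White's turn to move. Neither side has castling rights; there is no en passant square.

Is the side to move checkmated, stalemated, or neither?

White to move; white king on f1.
In check: no.
King squares — e1: attacked by Qg3; g1: attacked by Qg3; e2: attacked by Bg4; f2: attacked by Qg3; g2: attacked by Qg3.
Legal moves for White: none.
Not in check and no legal moves → stalemate.

stalemate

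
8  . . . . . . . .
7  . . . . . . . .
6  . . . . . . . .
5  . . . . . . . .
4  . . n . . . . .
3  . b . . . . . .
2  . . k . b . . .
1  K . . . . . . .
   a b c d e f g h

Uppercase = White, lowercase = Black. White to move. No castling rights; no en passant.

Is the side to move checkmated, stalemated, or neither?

stalemate

White to move; white king on a1.
In check: no.
King squares — b1: attacked by Kc2; a2: attacked by Bb3; b2: attacked by Kc2.
Legal moves for White: none.
Not in check and no legal moves → stalemate.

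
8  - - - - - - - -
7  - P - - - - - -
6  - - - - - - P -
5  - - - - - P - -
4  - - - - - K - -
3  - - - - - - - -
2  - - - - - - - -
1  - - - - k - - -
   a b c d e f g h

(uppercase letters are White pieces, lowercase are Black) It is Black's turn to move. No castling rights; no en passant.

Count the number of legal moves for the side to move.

Black to move; king on e1.
In check: no.
Legal moves: Kf2, Ke2, Kd2, Kf1, Kd1.
Count: 5.

5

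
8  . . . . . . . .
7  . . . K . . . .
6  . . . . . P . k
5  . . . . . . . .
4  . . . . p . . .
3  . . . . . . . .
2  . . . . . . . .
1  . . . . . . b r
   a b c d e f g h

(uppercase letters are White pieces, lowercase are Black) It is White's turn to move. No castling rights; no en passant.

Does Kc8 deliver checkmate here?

After Kc8: black king on h6; in check: no.
Black is not in check, so this cannot be checkmate.

no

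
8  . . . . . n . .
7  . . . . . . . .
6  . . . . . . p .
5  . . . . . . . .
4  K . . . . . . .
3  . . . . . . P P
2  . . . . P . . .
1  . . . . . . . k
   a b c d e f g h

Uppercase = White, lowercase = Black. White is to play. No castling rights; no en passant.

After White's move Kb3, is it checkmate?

After Kb3: black king on h1; in check: no.
Black is not in check, so this cannot be checkmate.

no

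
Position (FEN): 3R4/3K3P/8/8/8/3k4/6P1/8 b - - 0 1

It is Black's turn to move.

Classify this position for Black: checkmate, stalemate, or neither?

Black to move; black king on d3.
In check: no.
Legal moves for Black: Ke4, Kd4, Kc4, Ke3, Kc3, Ke2, Kd2, Kc2.
Black has 8 legal moves and is not in check → neither.

neither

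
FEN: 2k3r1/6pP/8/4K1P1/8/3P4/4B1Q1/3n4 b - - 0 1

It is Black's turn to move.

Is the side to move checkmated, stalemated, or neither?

neither

Black to move; black king on c8.
In check: no.
Legal moves for Black: Rh8, Rf8, Re8+, Rd8, Kd8, Kb8, Kd7, Kc7, Ne3, Nc3, Nf2, Nb2, g6.
Black has 13 legal moves and is not in check → neither.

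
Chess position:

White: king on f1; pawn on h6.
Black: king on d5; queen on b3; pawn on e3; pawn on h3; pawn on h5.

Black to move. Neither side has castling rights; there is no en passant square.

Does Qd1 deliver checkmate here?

yes

After Qd1: white king on f1; in check: yes, from the black queen on d1.
King squares — e1: attacked by Qd1; g1: attacked by Qd1; e2: attacked by Qd1; f2: attacked by Pe3; g2: attacked by Ph3.
White has no legal moves → checkmate.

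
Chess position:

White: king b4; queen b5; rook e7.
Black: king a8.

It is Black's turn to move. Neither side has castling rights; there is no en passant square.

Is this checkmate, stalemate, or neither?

Black to move; black king on a8.
In check: no.
King squares — a7: attacked by Re7; b7: attacked by Qb5; b8: attacked by Qb5.
Legal moves for Black: none.
Not in check and no legal moves → stalemate.

stalemate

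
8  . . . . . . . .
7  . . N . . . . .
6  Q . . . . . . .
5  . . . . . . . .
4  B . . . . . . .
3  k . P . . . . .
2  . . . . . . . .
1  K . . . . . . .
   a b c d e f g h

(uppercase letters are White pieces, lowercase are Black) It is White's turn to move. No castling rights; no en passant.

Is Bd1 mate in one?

yes

After Bd1: black king on a3; in check: yes, from the white queen on a6.
King squares — a2: attacked by Ka1; b2: attacked by Ka1; b3: attacked by Bd1; a4: attacked by Bd1; b4: attacked by Pc3.
Black has no legal moves → checkmate.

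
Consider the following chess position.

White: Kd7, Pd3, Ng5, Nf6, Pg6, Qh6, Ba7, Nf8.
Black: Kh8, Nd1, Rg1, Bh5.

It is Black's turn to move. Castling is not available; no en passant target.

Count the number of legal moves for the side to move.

0

Black to move; king on h8.
In check: yes, from the white queen on h6.
Legal moves: none.
Count: 0.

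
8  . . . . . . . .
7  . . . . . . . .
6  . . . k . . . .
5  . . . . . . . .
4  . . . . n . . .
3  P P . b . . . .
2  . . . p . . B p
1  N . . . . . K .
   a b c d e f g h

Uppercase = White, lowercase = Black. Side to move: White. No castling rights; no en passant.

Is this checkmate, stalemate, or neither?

neither

White to move; white king on g1.
In check: yes, from the black pawn on h2.
Legal moves for White: Kxh2, Kh1.
White is in check but has 2 legal moves → neither.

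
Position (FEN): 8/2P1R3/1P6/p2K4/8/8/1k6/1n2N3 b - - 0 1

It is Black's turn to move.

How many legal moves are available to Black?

10

Black to move; king on b2.
In check: no.
Legal moves: Kc3, Kb3, Ka3, Ka2, Kc1, Ka1, Nc3+, Na3, Nd2, a4.
Count: 10.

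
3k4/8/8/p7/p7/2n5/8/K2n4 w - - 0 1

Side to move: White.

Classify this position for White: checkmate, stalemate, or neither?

stalemate

White to move; white king on a1.
In check: no.
King squares — b1: attacked by Nc3; a2: attacked by Nc3; b2: attacked by Nd1.
Legal moves for White: none.
Not in check and no legal moves → stalemate.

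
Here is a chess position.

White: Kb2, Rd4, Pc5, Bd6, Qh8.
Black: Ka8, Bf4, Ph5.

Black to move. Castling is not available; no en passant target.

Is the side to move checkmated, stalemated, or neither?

Black to move; black king on a8.
In check: yes, from the white queen on h8.
King squares — a7: available; b7: available; b8: attacked by Bd6.
Legal moves for Black: Kb7, Ka7.
Black is in check but has 2 legal moves → neither.

neither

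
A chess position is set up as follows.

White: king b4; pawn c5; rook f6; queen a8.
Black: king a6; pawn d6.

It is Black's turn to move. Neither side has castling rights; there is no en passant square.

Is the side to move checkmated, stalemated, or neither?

Black to move; black king on a6.
In check: yes, from the white queen on a8.
King squares — a5: attacked by Kb4; b5: attacked by Kb4; b6: attacked by Pc5; a7: attacked by Qa8; b7: attacked by Qa8.
Legal moves for Black: none.
In check with no legal moves → checkmate.

checkmate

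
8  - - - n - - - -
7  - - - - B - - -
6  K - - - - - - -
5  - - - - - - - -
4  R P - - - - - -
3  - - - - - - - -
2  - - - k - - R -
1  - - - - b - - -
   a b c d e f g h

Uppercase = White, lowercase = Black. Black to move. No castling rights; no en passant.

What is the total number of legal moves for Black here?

6

Black to move; king on d2.
In check: yes, from the white rook on g2.
Legal moves: Ke3, Kd3, Kc3, Kd1, Kc1, Bf2.
Count: 6.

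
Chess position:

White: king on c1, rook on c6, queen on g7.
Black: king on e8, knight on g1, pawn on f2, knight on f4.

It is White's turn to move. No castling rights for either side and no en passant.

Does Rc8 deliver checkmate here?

yes

After Rc8: black king on e8; in check: yes, from the white rook on c8.
King squares — d7: attacked by Qg7; e7: attacked by Qg7; f7: attacked by Qg7; d8: attacked by Rc8; f8: attacked by Qg7.
Black has no legal moves → checkmate.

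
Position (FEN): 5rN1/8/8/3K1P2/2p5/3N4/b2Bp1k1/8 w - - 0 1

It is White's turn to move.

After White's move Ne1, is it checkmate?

After Ne1: black king on g2; in check: yes, from the white knight on e1.
Black has 7 legal replies: Kh3, Kg3, Kh2, Kf2, Kh1, Kg1, Kf1.
In check but a legal move exists → not checkmate.

no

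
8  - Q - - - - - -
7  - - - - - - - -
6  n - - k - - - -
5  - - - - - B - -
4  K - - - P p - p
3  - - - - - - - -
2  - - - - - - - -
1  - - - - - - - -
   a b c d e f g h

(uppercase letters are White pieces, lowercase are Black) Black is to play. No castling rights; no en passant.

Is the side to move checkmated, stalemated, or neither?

Black to move; black king on d6.
In check: yes, from the white queen on b8.
Legal moves for Black: Ke7, Kc6, Kc5, Nxb8, Nc7.
Black is in check but has 5 legal moves → neither.

neither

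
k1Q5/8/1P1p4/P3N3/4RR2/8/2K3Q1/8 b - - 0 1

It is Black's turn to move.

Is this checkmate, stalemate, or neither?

checkmate

Black to move; black king on a8.
In check: yes, from the white queen on c8.
King squares — a7: attacked by Pb6; b7: attacked by Qc8; b8: attacked by Qc8.
Legal moves for Black: none.
In check with no legal moves → checkmate.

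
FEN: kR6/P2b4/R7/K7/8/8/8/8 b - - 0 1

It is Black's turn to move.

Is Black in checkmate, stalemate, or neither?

checkmate

Black to move; black king on a8.
In check: yes, from the white rook on b8.
King squares — a7: attacked by Ra6; b7: attacked by Rb8; b8: attacked by Pa7.
Legal moves for Black: none.
In check with no legal moves → checkmate.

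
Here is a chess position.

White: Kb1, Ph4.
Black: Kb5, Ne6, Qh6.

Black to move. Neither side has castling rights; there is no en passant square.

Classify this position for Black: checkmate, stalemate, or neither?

neither

Black to move; black king on b5.
In check: no.
Legal moves for Black include: Qh8, Qf8, Qh7+, Qg7, Qg6+, Qf6, Qh5, Qg5, Qxh4, Qf4, Qe3, Qd2, Qc1+, Nf8, Nd8, Ng7, Nc7, Ng5, ... (list truncated; more exist).
Black has legal moves and is not in check → neither.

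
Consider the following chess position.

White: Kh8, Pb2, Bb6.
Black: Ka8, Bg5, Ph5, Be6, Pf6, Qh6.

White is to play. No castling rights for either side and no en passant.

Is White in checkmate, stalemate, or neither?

White to move; white king on h8.
In check: yes, from the black queen on h6.
King squares — g7: attacked by Qh6; h7: attacked by Qh6; g8: attacked by Be6.
Legal moves for White: none.
In check with no legal moves → checkmate.

checkmate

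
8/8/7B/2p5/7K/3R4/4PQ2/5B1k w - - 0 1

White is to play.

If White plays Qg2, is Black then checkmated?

After Qg2: black king on h1; in check: yes, from the white queen on g2.
King squares — g1: attacked by Qg2; g2: attacked by Bf1; h2: attacked by Qg2.
Black has no legal moves → checkmate.

yes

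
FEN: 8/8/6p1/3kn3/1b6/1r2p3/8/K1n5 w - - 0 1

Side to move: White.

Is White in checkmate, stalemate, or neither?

stalemate

White to move; white king on a1.
In check: no.
King squares — b1: attacked by Rb3; a2: attacked by Nc1; b2: attacked by Rb3.
Legal moves for White: none.
Not in check and no legal moves → stalemate.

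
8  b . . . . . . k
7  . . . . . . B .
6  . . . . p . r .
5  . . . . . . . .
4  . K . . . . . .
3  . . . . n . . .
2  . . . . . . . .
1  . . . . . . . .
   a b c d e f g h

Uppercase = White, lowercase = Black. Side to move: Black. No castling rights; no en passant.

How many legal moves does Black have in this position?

Black to move; king on h8.
In check: yes, from the white bishop on g7.
Legal moves: Kg8, Kh7, Kxg7, Rxg7.
Count: 4.

4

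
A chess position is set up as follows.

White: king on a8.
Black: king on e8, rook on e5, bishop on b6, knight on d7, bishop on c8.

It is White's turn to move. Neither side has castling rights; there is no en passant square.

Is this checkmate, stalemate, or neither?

stalemate

White to move; white king on a8.
In check: no.
King squares — a7: attacked by Bb6; b7: attacked by Bc8; b8: attacked by Nd7.
Legal moves for White: none.
Not in check and no legal moves → stalemate.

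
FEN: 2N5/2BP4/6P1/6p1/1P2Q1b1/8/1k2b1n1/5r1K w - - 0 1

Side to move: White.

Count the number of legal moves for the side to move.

2

White to move; king on h1.
In check: yes, from the black rook on f1.
Legal moves: Kh2, Kxg2.
Count: 2.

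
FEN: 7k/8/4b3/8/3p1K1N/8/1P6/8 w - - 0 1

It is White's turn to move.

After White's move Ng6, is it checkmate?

After Ng6: black king on h8; in check: yes, from the white knight on g6.
Black has 3 legal replies: Kg8, Kh7, Kg7.
In check but a legal move exists → not checkmate.

no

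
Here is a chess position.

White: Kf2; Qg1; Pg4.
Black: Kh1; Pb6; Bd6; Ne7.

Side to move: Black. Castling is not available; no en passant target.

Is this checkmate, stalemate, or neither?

Black to move; black king on h1.
In check: yes, from the white queen on g1.
King squares — g1: attacked by Kf2; g2: attacked by Qg1; h2: attacked by Qg1.
Legal moves for Black: none.
In check with no legal moves → checkmate.

checkmate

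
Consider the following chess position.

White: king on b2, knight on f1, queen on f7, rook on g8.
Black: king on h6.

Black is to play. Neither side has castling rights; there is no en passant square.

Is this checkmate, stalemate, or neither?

stalemate

Black to move; black king on h6.
In check: no.
King squares — g5: attacked by Rg8; h5: attacked by Qf7; g6: attacked by Qf7; g7: attacked by Qf7; h7: attacked by Qf7.
Legal moves for Black: none.
Not in check and no legal moves → stalemate.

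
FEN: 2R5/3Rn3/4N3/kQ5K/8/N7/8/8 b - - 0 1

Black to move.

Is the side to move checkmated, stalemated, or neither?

checkmate

Black to move; black king on a5.
In check: yes, from the white queen on b5.
King squares — a4: attacked by Qb5; b4: attacked by Qb5; b5: attacked by Na3; a6: attacked by Qb5; b6: attacked by Qb5.
Legal moves for Black: none.
In check with no legal moves → checkmate.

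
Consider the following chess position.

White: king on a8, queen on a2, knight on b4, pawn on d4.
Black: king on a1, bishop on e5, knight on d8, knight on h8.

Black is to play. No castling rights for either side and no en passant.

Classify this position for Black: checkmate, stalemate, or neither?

checkmate

Black to move; black king on a1.
In check: yes, from the white queen on a2.
King squares — b1: attacked by Qa2; a2: attacked by Nb4; b2: attacked by Qa2.
Legal moves for Black: none.
In check with no legal moves → checkmate.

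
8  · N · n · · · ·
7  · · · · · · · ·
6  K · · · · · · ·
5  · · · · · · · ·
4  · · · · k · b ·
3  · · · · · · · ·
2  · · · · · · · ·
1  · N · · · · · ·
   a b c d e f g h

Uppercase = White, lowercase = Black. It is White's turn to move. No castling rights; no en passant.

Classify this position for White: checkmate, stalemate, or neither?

neither

White to move; white king on a6.
In check: no.
Legal moves for White: Nd7, Nc6, Ka7, Kb6, Kb5, Ka5, Nc3+, Na3, Nd2+.
White has 9 legal moves and is not in check → neither.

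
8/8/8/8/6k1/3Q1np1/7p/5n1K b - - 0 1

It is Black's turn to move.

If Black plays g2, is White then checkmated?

After g2: white king on h1; in check: yes, from the black pawn on g2.
White has 1 legal reply: Kxg2.
In check but a legal move exists → not checkmate.

no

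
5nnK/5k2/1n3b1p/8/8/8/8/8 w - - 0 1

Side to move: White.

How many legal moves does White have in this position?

0

White to move; king on h8.
In check: yes, from the black bishop on f6.
Legal moves: none.
Count: 0.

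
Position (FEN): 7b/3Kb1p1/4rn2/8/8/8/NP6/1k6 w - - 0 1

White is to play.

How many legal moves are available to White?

White to move; king on d7.
In check: yes, from the black knight on f6.
Legal moves: Kc8, Kc7, Kxe6.
Count: 3.

3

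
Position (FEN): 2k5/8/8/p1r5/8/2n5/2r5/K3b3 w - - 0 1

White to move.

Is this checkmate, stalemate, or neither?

White to move; white king on a1.
In check: no.
King squares — b1: attacked by Nc3; a2: attacked by Rc2; b2: attacked by Rc2.
Legal moves for White: none.
Not in check and no legal moves → stalemate.

stalemate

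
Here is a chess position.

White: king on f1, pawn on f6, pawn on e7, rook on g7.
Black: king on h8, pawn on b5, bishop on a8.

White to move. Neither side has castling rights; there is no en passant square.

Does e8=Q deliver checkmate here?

yes

After e8=Q: black king on h8; in check: yes, from the white queen on e8.
King squares — g7: attacked by Pf6; h7: attacked by Rg7; g8: attacked by Rg7.
Black has no legal moves → checkmate.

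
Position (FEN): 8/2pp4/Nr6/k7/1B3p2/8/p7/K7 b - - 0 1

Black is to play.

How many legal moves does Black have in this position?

4

Black to move; king on a5.
In check: yes, from the white bishop on b4.
Legal moves: Kxa6, Kb5, Ka4, Rxb4.
Count: 4.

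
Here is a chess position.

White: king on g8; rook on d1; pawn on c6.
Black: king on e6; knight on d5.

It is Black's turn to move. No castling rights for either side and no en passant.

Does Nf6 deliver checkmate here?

After Nf6: white king on g8; in check: yes, from the black knight on f6.
White has 3 legal replies: Kh8, Kf8, Kg7.
In check but a legal move exists → not checkmate.

no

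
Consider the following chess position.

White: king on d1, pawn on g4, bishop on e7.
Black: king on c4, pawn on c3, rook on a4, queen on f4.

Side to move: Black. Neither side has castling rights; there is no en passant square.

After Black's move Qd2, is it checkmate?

yes

After Qd2: white king on d1; in check: yes, from the black queen on d2.
King squares — c1: attacked by Qd2; e1: attacked by Qd2; c2: attacked by Qd2; d2: attacked by Pc3; e2: attacked by Qd2.
White has no legal moves → checkmate.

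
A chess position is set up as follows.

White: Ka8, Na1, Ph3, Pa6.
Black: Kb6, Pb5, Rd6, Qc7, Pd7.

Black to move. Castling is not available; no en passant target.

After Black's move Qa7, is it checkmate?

After Qa7: white king on a8; in check: yes, from the black queen on a7.
King squares — a7: attacked by Kb6; b7: attacked by Kb6; b8: attacked by Qa7.
White has no legal moves → checkmate.

yes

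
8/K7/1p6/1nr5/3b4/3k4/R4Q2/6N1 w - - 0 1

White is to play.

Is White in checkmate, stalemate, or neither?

White to move; white king on a7.
In check: yes, from the black knight on b5.
King squares — a6: available; b6: available; b7: available; a8: available; b8: available.
Legal moves for White: Kb8, Ka8, Kb7, Kxb6, Ka6.
White is in check but has 5 legal moves → neither.

neither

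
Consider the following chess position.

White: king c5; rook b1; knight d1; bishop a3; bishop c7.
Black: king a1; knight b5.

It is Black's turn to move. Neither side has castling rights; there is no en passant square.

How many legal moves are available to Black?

Black to move; king on a1.
In check: yes, from the white rook on b1.
Legal moves: Ka2, Kxb1.
Count: 2.

2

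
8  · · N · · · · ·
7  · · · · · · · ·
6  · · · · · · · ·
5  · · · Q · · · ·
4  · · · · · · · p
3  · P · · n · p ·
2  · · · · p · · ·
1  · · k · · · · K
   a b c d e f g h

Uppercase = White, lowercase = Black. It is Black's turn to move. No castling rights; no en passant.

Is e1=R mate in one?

After e1=R: white king on h1; in check: yes, from the black rook on e1.
King squares — g1: attacked by Re1; g2: attacked by Ne3; h2: attacked by Pg3.
White has no legal moves → checkmate.

yes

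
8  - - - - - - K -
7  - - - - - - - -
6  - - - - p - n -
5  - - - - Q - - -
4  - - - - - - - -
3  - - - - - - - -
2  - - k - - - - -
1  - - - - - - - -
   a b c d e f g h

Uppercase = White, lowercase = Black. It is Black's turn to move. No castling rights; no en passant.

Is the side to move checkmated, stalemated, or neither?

neither

Black to move; black king on c2.
In check: no.
Legal moves for Black: Nh8, Nf8, Ne7+, Nxe5, Nh4, Nf4, Kd3, Kb3, Kd2, Kd1, Kc1, Kb1.
Black has 12 legal moves and is not in check → neither.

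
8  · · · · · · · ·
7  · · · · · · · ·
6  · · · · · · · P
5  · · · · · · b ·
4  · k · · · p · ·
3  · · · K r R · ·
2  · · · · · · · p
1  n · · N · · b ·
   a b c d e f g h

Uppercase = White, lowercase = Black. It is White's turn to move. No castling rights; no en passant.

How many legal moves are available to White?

4

White to move; king on d3.
In check: yes, from the black rook on e3.
Legal moves: Kd4, Kd2, Rxe3, Nxe3.
Count: 4.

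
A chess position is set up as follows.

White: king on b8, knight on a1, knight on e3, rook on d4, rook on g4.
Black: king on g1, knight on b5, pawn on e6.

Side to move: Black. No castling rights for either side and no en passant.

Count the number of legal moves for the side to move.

3

Black to move; king on g1.
In check: yes, from the white rook on g4.
Legal moves: Kh2, Kf2, Kh1.
Count: 3.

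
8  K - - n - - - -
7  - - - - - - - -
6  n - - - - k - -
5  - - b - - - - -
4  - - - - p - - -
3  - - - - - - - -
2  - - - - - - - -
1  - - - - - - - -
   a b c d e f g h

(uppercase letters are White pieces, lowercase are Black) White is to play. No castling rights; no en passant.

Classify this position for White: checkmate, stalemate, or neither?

stalemate

White to move; white king on a8.
In check: no.
King squares — a7: attacked by Bc5; b7: attacked by Nd8; b8: attacked by Na6.
Legal moves for White: none.
Not in check and no legal moves → stalemate.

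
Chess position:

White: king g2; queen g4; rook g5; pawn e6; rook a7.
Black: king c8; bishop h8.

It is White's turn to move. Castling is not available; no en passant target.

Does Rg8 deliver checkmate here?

After Rg8: black king on c8; in check: yes, from the white rook on g8.
King squares — b7: attacked by Ra7; c7: attacked by Ra7; d7: attacked by Pe6; b8: attacked by Rg8; d8: attacked by Rg8.
Black has no legal moves → checkmate.

yes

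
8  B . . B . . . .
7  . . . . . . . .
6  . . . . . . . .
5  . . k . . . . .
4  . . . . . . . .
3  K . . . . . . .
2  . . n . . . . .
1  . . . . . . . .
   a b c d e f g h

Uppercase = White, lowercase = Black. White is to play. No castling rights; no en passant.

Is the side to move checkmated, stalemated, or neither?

neither

White to move; white king on a3.
In check: yes, from the black knight on c2.
King squares — a2: available; b2: available; b3: available; a4: available; b4: attacked by Nc2.
Legal moves for White: Ka4, Kb3, Kb2, Ka2.
White is in check but has 4 legal moves → neither.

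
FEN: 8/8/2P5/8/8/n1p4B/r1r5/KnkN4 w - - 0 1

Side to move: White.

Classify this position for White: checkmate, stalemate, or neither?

White to move; white king on a1.
In check: yes, from the black rook on a2.
King squares — b1: attacked by Kc1; a2: attacked by Rc2; b2: attacked by Kc1.
Legal moves for White: none.
In check with no legal moves → checkmate.

checkmate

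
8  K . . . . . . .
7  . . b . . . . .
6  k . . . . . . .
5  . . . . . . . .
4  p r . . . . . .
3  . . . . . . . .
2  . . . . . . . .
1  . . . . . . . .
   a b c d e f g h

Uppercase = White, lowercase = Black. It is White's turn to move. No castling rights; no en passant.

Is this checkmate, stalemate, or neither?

stalemate

White to move; white king on a8.
In check: no.
King squares — a7: attacked by Ka6; b7: attacked by Rb4; b8: attacked by Rb4.
Legal moves for White: none.
Not in check and no legal moves → stalemate.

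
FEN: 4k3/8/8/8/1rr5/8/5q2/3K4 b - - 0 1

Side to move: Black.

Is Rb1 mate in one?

After Rb1: white king on d1; in check: yes, from the black rook on b1.
King squares — c1: attacked by Rb1; e1: attacked by Rb1; c2: attacked by Qf2; d2: attacked by Qf2; e2: attacked by Qf2.
White has no legal moves → checkmate.

yes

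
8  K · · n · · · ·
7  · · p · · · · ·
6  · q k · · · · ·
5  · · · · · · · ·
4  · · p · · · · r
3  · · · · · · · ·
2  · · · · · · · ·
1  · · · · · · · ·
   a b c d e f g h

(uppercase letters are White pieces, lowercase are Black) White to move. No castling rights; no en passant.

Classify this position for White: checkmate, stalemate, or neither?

White to move; white king on a8.
In check: no.
King squares — a7: attacked by Qb6; b7: attacked by Qb6; b8: attacked by Qb6.
Legal moves for White: none.
Not in check and no legal moves → stalemate.

stalemate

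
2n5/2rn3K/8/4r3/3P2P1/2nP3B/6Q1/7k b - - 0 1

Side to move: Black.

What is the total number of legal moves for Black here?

Black to move; king on h1.
In check: yes, from the white queen on g2.
Legal moves: none.
Count: 0.

0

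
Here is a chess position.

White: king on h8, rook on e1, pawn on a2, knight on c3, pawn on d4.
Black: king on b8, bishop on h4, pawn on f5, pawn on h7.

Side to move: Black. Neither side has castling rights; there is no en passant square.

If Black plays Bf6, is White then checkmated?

no

After Bf6: white king on h8; in check: yes, from the black bishop on f6.
White has 2 legal replies: Kg8, Kxh7.
In check but a legal move exists → not checkmate.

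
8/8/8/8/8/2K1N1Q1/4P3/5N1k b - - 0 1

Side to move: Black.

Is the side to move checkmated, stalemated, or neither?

stalemate

Black to move; black king on h1.
In check: no.
King squares — g1: attacked by Qg3; g2: attacked by Ne3; h2: attacked by Nf1.
Legal moves for Black: none.
Not in check and no legal moves → stalemate.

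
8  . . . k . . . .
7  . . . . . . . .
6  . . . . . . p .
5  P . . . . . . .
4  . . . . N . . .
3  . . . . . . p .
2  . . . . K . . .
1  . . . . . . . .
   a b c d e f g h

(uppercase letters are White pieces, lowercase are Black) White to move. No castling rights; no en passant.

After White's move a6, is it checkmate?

After a6: black king on d8; in check: no.
Black is not in check, so this cannot be checkmate.

no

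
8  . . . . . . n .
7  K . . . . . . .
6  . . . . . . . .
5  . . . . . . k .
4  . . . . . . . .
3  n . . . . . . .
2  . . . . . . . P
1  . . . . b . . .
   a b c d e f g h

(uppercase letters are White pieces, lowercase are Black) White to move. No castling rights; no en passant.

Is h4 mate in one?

After h4: black king on g5; in check: yes, from the white pawn on h4.
Black has 9 legal replies: Kh6, Kg6, Kf6, Kh5, Kf5, Kxh4, Kg4, Kf4, Bxh4.
In check but a legal move exists → not checkmate.

no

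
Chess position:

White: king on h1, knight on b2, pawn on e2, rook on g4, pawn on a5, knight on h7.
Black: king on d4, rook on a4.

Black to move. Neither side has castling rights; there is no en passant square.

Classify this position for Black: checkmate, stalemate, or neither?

Black to move; black king on d4.
In check: yes, from the white rook on g4.
Legal moves for Black: Ke5, Kd5, Kc5, Ke3, Kc3.
Black is in check but has 5 legal moves → neither.

neither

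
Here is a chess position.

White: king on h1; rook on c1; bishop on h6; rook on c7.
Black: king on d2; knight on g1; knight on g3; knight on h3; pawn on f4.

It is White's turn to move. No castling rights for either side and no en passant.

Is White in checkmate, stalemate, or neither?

White to move; white king on h1.
In check: yes, from the black knight on g3.
Legal moves for White: Kh2, Kg2.
White is in check but has 2 legal moves → neither.

neither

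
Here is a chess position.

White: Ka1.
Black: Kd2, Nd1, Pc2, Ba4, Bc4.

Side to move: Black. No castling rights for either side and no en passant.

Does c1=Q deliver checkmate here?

yes

After c1=Q: white king on a1; in check: yes, from the black queen on c1.
King squares — b1: attacked by Qc1; a2: attacked by Bc4; b2: attacked by Qc1.
White has no legal moves → checkmate.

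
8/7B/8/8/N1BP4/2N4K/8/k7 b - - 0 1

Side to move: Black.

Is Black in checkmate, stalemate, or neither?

Black to move; black king on a1.
In check: no.
King squares — b1: attacked by Nc3; a2: attacked by Nc3; b2: attacked by Na4.
Legal moves for Black: none.
Not in check and no legal moves → stalemate.

stalemate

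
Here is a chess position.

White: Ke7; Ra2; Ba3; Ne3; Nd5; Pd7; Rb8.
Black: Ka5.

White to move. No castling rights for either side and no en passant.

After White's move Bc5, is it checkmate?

After Bc5: black king on a5; in check: yes, from the white rook on a2.
King squares — a4: attacked by Ra2; b4: attacked by Bc5; b5: attacked by Rb8; a6: attacked by Ra2; b6: attacked by Bc5.
Black has no legal moves → checkmate.

yes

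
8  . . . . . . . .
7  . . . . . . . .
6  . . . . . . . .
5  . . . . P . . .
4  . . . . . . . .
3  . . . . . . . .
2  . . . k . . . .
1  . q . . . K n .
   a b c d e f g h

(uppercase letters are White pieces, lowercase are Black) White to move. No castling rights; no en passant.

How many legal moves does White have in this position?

2

White to move; king on f1.
In check: yes, from the black queen on b1.
Legal moves: Kg2, Kf2.
Count: 2.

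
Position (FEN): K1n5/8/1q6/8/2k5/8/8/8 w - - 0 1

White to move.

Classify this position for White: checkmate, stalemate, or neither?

stalemate

White to move; white king on a8.
In check: no.
King squares — a7: attacked by Qb6; b7: attacked by Qb6; b8: attacked by Qb6.
Legal moves for White: none.
Not in check and no legal moves → stalemate.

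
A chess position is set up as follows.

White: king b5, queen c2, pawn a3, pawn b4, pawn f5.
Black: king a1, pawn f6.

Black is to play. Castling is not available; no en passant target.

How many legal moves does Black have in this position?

Black to move; king on a1.
In check: no.
Legal moves: none.
Count: 0.

0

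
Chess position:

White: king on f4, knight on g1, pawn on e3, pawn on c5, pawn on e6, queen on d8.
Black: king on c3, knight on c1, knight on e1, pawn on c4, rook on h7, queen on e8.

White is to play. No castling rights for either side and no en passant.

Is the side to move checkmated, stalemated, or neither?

neither

White to move; white king on f4.
In check: no.
Legal moves for White include: Qxe8, Qc8, Qb8, Qa8, Qe7, Qd7, Qc7, Qf6+, Qd6, Qb6, Qg5, Qd5, Qa5+, Qh4, Qd4+, Qd3+, Qd2+, Qd1, ... (list truncated; more exist).
White has legal moves and is not in check → neither.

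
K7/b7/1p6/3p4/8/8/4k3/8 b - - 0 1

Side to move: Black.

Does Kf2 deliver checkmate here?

no

After Kf2: white king on a8; in check: no.
White is not in check, so this cannot be checkmate.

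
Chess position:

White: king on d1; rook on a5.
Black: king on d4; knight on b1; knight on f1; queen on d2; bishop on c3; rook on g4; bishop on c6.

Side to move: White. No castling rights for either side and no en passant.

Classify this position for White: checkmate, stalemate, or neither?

checkmate

White to move; white king on d1.
In check: yes, from the black queen on d2.
King squares — c1: attacked by Qd2; e1: attacked by Qd2; c2: attacked by Qd2; d2: attacked by Nb1; e2: attacked by Qd2.
Legal moves for White: none.
In check with no legal moves → checkmate.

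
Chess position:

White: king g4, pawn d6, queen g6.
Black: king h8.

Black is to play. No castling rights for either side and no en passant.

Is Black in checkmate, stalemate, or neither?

stalemate

Black to move; black king on h8.
In check: no.
King squares — g7: attacked by Qg6; h7: attacked by Qg6; g8: attacked by Qg6.
Legal moves for Black: none.
Not in check and no legal moves → stalemate.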